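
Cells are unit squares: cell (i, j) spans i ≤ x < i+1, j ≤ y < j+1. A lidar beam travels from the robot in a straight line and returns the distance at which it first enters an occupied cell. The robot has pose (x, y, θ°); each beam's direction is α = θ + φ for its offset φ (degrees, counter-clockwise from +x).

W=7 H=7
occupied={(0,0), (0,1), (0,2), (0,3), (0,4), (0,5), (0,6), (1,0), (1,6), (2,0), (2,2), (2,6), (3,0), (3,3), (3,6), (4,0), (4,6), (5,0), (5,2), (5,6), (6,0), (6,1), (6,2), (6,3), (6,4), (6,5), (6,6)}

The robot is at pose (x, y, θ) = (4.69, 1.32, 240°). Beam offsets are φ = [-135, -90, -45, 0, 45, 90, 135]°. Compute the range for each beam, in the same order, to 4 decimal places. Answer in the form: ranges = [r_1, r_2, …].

beam 1: φ=-135°, α=105°
  direction (-0.2588, 0.9659); cell (4,1); t to first gridline: x 2.6660, y 0.7040 (then +3.8637 / +1.0353)
    (4,2) via y @ 0.7040
    (4,3) via y @ 1.7393
    (3,3) via x @ 2.6660  # hit
  → r_1 = 2.6660
beam 2: φ=-90°, α=150°
  direction (-0.8660, 0.5000); cell (4,1); t to first gridline: x 0.7967, y 1.3600 (then +1.1547 / +2.0000)
    (3,1) via x @ 0.7967
    (3,2) via y @ 1.3600
    (2,2) via x @ 1.9514  # hit
  → r_2 = 1.9514
beam 3: φ=-45°, α=195°
  direction (-0.9659, -0.2588); cell (4,1); t to first gridline: x 0.7143, y 1.2364 (then +1.0353 / +3.8637)
    (3,1) via x @ 0.7143
    (3,0) via y @ 1.2364  # hit
  → r_3 = 1.2364
beam 4: φ=0°, α=240°
  direction (-0.5000, -0.8660); cell (4,1); t to first gridline: x 1.3800, y 0.3695 (then +2.0000 / +1.1547)
    (4,0) via y @ 0.3695  # hit
  → r_4 = 0.3695
beam 5: φ=45°, α=285°
  direction (0.2588, -0.9659); cell (4,1); t to first gridline: x 1.1977, y 0.3313 (then +3.8637 / +1.0353)
    (4,0) via y @ 0.3313  # hit
  → r_5 = 0.3313
beam 6: φ=90°, α=330°
  direction (0.8660, -0.5000); cell (4,1); t to first gridline: x 0.3580, y 0.6400 (then +1.1547 / +2.0000)
    (5,1) via x @ 0.3580
    (5,0) via y @ 0.6400  # hit
  → r_6 = 0.6400
beam 7: φ=135°, α=15°
  direction (0.9659, 0.2588); cell (4,1); t to first gridline: x 0.3209, y 2.6273 (then +1.0353 / +3.8637)
    (5,1) via x @ 0.3209
    (6,1) via x @ 1.3562  # hit
  → r_7 = 1.3562

ranges = [2.6660, 1.9514, 1.2364, 0.3695, 0.3313, 0.6400, 1.3562]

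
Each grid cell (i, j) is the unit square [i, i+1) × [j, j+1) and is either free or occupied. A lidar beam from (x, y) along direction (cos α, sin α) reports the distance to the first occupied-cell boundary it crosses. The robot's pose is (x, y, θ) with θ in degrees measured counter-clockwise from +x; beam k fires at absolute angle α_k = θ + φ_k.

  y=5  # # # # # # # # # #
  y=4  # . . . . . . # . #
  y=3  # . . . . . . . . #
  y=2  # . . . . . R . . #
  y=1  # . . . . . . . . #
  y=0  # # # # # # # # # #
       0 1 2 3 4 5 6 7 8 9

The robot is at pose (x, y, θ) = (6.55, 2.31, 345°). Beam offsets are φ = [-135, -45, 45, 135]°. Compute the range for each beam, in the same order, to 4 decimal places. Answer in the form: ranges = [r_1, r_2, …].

ranges = [2.6200, 1.5127, 2.8290, 3.1061]

beam 1: φ=-135°, α=210°
  direction (-0.8660, -0.5000); cell (6,2); t to first gridline: x 0.6351, y 0.6200 (then +1.1547 / +2.0000)
    (6,1) via y @ 0.6200
    (5,1) via x @ 0.6351
    (4,1) via x @ 1.7898
    (4,0) via y @ 2.6200  # hit
  → r_1 = 2.6200
beam 2: φ=-45°, α=300°
  direction (0.5000, -0.8660); cell (6,2); t to first gridline: x 0.9000, y 0.3580 (then +2.0000 / +1.1547)
    (6,1) via y @ 0.3580
    (7,1) via x @ 0.9000
    (7,0) via y @ 1.5127  # hit
  → r_2 = 1.5127
beam 3: φ=45°, α=30°
  direction (0.8660, 0.5000); cell (6,2); t to first gridline: x 0.5196, y 1.3800 (then +1.1547 / +2.0000)
    (7,2) via x @ 0.5196
    (7,3) via y @ 1.3800
    (8,3) via x @ 1.6743
    (9,3) via x @ 2.8290  # hit
  → r_3 = 2.8290
beam 4: φ=135°, α=120°
  direction (-0.5000, 0.8660); cell (6,2); t to first gridline: x 1.1000, y 0.7967 (then +2.0000 / +1.1547)
    (6,3) via y @ 0.7967
    (5,3) via x @ 1.1000
    (5,4) via y @ 1.9514
    (4,4) via x @ 3.1000
    (4,5) via y @ 3.1061  # hit
  → r_4 = 3.1061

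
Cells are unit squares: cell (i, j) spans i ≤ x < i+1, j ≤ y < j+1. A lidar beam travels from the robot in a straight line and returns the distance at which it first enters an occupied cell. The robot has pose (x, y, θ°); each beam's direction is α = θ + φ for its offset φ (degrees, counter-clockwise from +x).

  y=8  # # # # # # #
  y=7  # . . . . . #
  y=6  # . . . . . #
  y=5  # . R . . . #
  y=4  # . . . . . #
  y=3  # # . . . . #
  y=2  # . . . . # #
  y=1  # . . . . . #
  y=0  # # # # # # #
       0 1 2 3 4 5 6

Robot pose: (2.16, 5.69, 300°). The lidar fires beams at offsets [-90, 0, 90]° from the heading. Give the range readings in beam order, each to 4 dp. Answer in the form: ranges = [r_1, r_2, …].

ranges = [1.3395, 5.4155, 4.4341]

beam 1: φ=-90°, α=210°
  dir = (cos 210°, sin 210°) = (-0.8660, -0.5000); from cell (2,5)
  next x-line at t=0.1848, next y-line at t=1.3800; Δt_x=1.1547, Δt_y=2.0000
    x: enter (1,5) at t=0.1848
    x: enter (0,5) at t=1.3395 ← occupied
  → r_1 = 1.3395
beam 2: φ=0°, α=300°
  dir = (cos 300°, sin 300°) = (0.5000, -0.8660); from cell (2,5)
  next x-line at t=1.6800, next y-line at t=0.7967; Δt_x=2.0000, Δt_y=1.1547
    y: enter (2,4) at t=0.7967
    x: enter (3,4) at t=1.6800
    y: enter (3,3) at t=1.9514
    y: enter (3,2) at t=3.1061
    x: enter (4,2) at t=3.6800
    y: enter (4,1) at t=4.2608
    y: enter (4,0) at t=5.4155 ← occupied
  → r_2 = 5.4155
beam 3: φ=90°, α=30°
  dir = (cos 30°, sin 30°) = (0.8660, 0.5000); from cell (2,5)
  next x-line at t=0.9699, next y-line at t=0.6200; Δt_x=1.1547, Δt_y=2.0000
    y: enter (2,6) at t=0.6200
    x: enter (3,6) at t=0.9699
    x: enter (4,6) at t=2.1246
    y: enter (4,7) at t=2.6200
    x: enter (5,7) at t=3.2793
    x: enter (6,7) at t=4.4341 ← occupied
  → r_3 = 4.4341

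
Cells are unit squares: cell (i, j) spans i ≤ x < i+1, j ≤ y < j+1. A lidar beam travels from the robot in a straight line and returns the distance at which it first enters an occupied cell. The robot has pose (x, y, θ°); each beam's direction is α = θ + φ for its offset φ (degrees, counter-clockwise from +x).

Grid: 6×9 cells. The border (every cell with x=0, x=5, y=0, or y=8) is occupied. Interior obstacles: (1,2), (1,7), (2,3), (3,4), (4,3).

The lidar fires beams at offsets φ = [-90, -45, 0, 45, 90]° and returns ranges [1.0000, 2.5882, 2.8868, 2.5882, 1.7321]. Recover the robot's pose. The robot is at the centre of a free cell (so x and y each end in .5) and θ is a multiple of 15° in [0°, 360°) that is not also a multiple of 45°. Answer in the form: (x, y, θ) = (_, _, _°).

(x, y, θ) = (2.5, 5.5, 30°)

Candidates: 23 free-cell centres × 16 headings = 368 poses. Raycast each; keep the one whose scan matches to 4 dp.
  (4.5, 4.5, 105°): beam 1 = 0.5176 ≠ 1.0000 ✗
  (2.5, 1.5, 150°): beam 1 = 2.8868 ≠ 1.0000 ✗
  (2.5, 6.5, 345°): beam 1 = 3.6235 ≠ 1.0000 ✗
  …
  (2.5, 5.5, 30°): r_1=1.0000, r_2=2.5882, r_3=2.8868, r_4=2.5882, r_5=1.7321 — all match ✓
No second candidate reproduces the full scan.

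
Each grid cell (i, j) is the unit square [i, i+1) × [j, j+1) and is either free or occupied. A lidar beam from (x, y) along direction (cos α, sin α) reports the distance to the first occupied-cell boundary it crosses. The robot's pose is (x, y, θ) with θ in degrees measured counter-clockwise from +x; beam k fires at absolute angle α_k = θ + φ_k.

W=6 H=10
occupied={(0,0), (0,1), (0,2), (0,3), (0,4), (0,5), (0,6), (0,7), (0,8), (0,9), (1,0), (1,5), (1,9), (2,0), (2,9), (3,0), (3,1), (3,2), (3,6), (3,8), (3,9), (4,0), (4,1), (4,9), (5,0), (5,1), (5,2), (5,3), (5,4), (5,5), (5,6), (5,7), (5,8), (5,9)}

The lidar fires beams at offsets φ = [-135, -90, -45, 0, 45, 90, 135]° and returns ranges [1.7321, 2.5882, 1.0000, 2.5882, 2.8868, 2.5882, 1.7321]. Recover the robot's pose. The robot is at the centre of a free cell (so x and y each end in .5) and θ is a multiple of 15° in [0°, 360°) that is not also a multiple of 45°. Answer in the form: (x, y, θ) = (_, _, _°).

(x, y, θ) = (2.5, 3.5, 345°)

Enumerate (i+0.5, j+0.5, θ) over the 26 free cells and 16 admissible headings. For each, cast all 7 beams and compare to the given ranges.
  (1.5, 1.5, 240°): beam 1 = 1.9319 ≠ 1.7321 ✗
  (4.5, 3.5, 60°): beam 1 = 1.5529 ≠ 1.7321 ✗
  (4.5, 8.5, 150°): beam 1 = 0.5176 ≠ 1.7321 ✗
  (3.5, 3.5, 195°): beam 1 = 3.0000 ≠ 1.7321 ✗
  (2.5, 5.5, 165°): beam 1 = 1.0000 ≠ 1.7321 ✗
  …
  (2.5, 3.5, 345°): r_1=1.7321, r_2=2.5882, r_3=1.0000, r_4=2.5882, r_5=2.8868, r_6=2.5882, r_7=1.7321 — all match ✓
No second candidate reproduces the full scan.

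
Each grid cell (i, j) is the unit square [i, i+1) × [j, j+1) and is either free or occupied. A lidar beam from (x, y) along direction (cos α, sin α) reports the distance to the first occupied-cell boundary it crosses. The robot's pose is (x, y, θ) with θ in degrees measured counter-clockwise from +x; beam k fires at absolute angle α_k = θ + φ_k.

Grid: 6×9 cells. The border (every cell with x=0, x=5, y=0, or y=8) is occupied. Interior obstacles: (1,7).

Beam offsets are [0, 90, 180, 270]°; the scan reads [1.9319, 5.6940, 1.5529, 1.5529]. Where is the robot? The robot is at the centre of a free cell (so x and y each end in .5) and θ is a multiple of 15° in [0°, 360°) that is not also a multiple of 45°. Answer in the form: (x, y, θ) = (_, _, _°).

Candidates: 27 free-cell centres × 16 headings = 432 poses. Raycast each; keep the one whose scan matches to 4 dp.
  (1.5, 1.5, 165°): beam 1 = 0.5176 ≠ 1.9319 ✗
  (3.5, 5.5, 195°): beam 1 = 2.5882 ≠ 1.9319 ✗
  (1.5, 2.5, 165°): beam 1 = 0.5176 ≠ 1.9319 ✗
  …
  (3.5, 6.5, 165°): r_1=1.9319, r_2=5.6940, r_3=1.5529, r_4=1.5529 — all match ✓
No second candidate reproduces the full scan.

(x, y, θ) = (3.5, 6.5, 165°)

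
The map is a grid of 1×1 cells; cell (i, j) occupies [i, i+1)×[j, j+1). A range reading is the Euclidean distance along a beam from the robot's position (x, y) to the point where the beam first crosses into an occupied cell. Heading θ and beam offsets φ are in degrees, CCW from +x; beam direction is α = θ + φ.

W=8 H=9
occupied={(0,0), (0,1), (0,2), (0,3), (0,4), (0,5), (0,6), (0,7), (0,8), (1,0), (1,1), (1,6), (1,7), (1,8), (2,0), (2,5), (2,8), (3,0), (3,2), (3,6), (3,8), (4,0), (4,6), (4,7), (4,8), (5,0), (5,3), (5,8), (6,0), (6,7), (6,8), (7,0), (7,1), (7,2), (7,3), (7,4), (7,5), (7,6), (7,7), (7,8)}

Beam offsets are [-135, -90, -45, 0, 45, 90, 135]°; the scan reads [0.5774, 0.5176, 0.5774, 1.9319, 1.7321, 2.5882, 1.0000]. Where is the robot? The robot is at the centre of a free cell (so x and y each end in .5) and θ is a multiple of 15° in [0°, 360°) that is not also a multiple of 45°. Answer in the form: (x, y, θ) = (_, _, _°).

Candidates: 32 free-cell centres × 16 headings = 512 poses. Raycast each; keep the one whose scan matches to 4 dp.
  (1.5, 2.5, 15°): beam 3 = 3.0000 ≠ 0.5774 ✗
  (3.5, 3.5, 120°): beam 1 = 1.5529 ≠ 0.5774 ✗
  (6.5, 6.5, 165°): beam 4 = 1.5529 ≠ 1.9319 ✗
  (6.5, 3.5, 60°): beam 1 = 1.9319 ≠ 0.5774 ✗
  …
  (6.5, 1.5, 75°): r_1=0.5774, r_2=0.5176, r_3=0.5774, r_4=1.9319, r_5=1.7321, r_6=2.5882, r_7=1.0000 — all match ✓
No second candidate reproduces the full scan.

(x, y, θ) = (6.5, 1.5, 75°)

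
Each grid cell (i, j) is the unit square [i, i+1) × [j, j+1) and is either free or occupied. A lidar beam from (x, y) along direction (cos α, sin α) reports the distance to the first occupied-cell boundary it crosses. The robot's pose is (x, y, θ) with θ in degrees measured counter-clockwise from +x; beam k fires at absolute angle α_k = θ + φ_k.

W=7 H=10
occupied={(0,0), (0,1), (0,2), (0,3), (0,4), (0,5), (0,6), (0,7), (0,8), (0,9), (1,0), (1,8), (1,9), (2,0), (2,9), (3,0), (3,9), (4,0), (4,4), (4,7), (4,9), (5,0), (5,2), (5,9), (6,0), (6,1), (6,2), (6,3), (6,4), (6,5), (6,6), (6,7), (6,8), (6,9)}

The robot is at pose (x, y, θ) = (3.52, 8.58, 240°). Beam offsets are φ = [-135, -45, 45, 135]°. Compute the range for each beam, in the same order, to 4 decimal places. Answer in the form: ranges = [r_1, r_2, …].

beam 1: φ=-135°, α=105°
  dir = (cos 105°, sin 105°) = (-0.2588, 0.9659); from cell (3,8)
  next x-line at t=2.0091, next y-line at t=0.4348; Δt_x=3.8637, Δt_y=1.0353
    y: enter (3,9) at t=0.4348 ← occupied
  → r_1 = 0.4348
beam 2: φ=-45°, α=195°
  dir = (cos 195°, sin 195°) = (-0.9659, -0.2588); from cell (3,8)
  next x-line at t=0.5383, next y-line at t=2.2409; Δt_x=1.0353, Δt_y=3.8637
    x: enter (2,8) at t=0.5383
    x: enter (1,8) at t=1.5736 ← occupied
  → r_2 = 1.5736
beam 3: φ=45°, α=285°
  dir = (cos 285°, sin 285°) = (0.2588, -0.9659); from cell (3,8)
  next x-line at t=1.8546, next y-line at t=0.6005; Δt_x=3.8637, Δt_y=1.0353
    y: enter (3,7) at t=0.6005
    y: enter (3,6) at t=1.6357
    x: enter (4,6) at t=1.8546
    y: enter (4,5) at t=2.6710
    y: enter (4,4) at t=3.7063 ← occupied
  → r_3 = 3.7063
beam 4: φ=135°, α=15°
  dir = (cos 15°, sin 15°) = (0.9659, 0.2588); from cell (3,8)
  next x-line at t=0.4969, next y-line at t=1.6228; Δt_x=1.0353, Δt_y=3.8637
    x: enter (4,8) at t=0.4969
    x: enter (5,8) at t=1.5322
    y: enter (5,9) at t=1.6228 ← occupied
  → r_4 = 1.6228

ranges = [0.4348, 1.5736, 3.7063, 1.6228]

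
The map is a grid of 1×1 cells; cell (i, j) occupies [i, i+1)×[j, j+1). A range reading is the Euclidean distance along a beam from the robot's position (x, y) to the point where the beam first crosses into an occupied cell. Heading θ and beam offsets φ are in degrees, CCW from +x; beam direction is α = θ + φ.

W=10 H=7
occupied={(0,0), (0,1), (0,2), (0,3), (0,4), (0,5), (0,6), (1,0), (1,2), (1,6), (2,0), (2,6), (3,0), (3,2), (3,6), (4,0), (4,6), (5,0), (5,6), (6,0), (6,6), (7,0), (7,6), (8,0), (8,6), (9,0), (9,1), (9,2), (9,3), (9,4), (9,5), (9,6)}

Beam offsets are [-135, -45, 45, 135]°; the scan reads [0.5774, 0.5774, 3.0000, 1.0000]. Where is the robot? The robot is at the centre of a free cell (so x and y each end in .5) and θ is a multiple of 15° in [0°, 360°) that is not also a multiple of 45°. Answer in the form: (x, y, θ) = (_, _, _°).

(x, y, θ) = (1.5, 5.5, 255°)

The pose lattice has 38·16 = 608 candidates. Test each by forward raycasting.
  (6.5, 2.5, 330°): beam 1 = 5.6940 ≠ 0.5774 ✗
  (8.5, 3.5, 15°): beam 1 = 2.8868 ≠ 0.5774 ✗
  (1.5, 3.5, 240°): beam 1 = 1.9319 ≠ 0.5774 ✗
  (2.5, 3.5, 30°): beam 1 = 2.5882 ≠ 0.5774 ✗
  …
  (1.5, 5.5, 255°): r_1=0.5774, r_2=0.5774, r_3=3.0000, r_4=1.0000 — all match ✓
Only this pose fits every beam.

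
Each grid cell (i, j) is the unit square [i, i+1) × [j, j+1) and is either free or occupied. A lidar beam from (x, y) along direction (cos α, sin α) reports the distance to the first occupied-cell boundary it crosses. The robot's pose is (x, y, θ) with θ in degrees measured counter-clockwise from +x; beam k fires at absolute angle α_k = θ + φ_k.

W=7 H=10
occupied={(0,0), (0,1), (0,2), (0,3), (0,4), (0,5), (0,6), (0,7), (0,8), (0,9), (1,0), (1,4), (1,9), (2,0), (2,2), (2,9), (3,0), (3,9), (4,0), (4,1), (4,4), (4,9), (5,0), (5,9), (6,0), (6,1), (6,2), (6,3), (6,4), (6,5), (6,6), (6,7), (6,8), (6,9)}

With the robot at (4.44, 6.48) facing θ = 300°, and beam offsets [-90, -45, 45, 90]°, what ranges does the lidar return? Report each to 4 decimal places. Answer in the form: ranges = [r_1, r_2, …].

beam 1: φ=-90°, α=210°
  dir = (cos 210°, sin 210°) = (-0.8660, -0.5000); from cell (4,6)
  next x-line at t=0.5081, next y-line at t=0.9600; Δt_x=1.1547, Δt_y=2.0000
    x: enter (3,6) at t=0.5081
    y: enter (3,5) at t=0.9600
    x: enter (2,5) at t=1.6628
    x: enter (1,5) at t=2.8175
    y: enter (1,4) at t=2.9600 ← occupied
  → r_1 = 2.9600
beam 2: φ=-45°, α=255°
  dir = (cos 255°, sin 255°) = (-0.2588, -0.9659); from cell (4,6)
  next x-line at t=1.7000, next y-line at t=0.4969; Δt_x=3.8637, Δt_y=1.0353
    y: enter (4,5) at t=0.4969
    y: enter (4,4) at t=1.5322 ← occupied
  → r_2 = 1.5322
beam 3: φ=45°, α=345°
  dir = (cos 345°, sin 345°) = (0.9659, -0.2588); from cell (4,6)
  next x-line at t=0.5798, next y-line at t=1.8546; Δt_x=1.0353, Δt_y=3.8637
    x: enter (5,6) at t=0.5798
    x: enter (6,6) at t=1.6150 ← occupied
  → r_3 = 1.6150
beam 4: φ=90°, α=30°
  dir = (cos 30°, sin 30°) = (0.8660, 0.5000); from cell (4,6)
  next x-line at t=0.6466, next y-line at t=1.0400; Δt_x=1.1547, Δt_y=2.0000
    x: enter (5,6) at t=0.6466
    y: enter (5,7) at t=1.0400
    x: enter (6,7) at t=1.8013 ← occupied
  → r_4 = 1.8013

ranges = [2.9600, 1.5322, 1.6150, 1.8013]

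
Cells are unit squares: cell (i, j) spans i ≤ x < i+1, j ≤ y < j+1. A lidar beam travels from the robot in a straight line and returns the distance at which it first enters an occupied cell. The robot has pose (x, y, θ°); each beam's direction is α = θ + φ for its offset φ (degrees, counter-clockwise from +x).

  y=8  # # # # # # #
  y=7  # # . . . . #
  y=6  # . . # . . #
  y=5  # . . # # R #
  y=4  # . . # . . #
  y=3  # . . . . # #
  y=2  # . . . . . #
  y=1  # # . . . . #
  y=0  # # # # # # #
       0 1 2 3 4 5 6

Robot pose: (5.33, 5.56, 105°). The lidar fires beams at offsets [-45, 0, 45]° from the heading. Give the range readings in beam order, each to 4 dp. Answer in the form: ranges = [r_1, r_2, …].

beam 1: φ=-45°, α=60°
  d=(0.5000,0.8660)  start (5,5)  tX=1.3400 tY=0.5081  stride 1/|dx|=2.0000 1/|dy|=1.1547
    cross y-line → (5,6), t=0.5081
    cross x-line → (6,6), t=1.3400 (wall)
  → r_1 = 1.3400
beam 2: φ=0°, α=105°
  d=(-0.2588,0.9659)  start (5,5)  tX=1.2750 tY=0.4555  stride 1/|dx|=3.8637 1/|dy|=1.0353
    cross y-line → (5,6), t=0.4555
    cross x-line → (4,6), t=1.2750
    cross y-line → (4,7), t=1.4908
    cross y-line → (4,8), t=2.5261 (wall)
  → r_2 = 2.5261
beam 3: φ=45°, α=150°
  d=(-0.8660,0.5000)  start (5,5)  tX=0.3811 tY=0.8800  stride 1/|dx|=1.1547 1/|dy|=2.0000
    cross x-line → (4,5), t=0.3811 (wall)
  → r_3 = 0.3811

ranges = [1.3400, 2.5261, 0.3811]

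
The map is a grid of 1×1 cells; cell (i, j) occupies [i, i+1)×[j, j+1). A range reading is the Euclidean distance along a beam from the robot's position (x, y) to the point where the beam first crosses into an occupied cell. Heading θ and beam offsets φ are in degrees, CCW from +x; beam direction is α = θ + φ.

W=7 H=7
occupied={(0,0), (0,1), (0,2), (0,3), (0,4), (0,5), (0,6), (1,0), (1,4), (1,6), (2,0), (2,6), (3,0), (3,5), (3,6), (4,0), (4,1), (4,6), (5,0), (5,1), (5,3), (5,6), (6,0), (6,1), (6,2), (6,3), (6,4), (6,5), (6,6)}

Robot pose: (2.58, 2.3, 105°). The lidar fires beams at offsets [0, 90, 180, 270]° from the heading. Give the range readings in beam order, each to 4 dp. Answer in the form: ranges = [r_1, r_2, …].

ranges = [2.2409, 1.6357, 1.3459, 2.7046]

beam 1: φ=0°, α=105°
  cosα=-0.2588 sinα=0.9659 | (2,2) | tMaxX 2.2409 tMaxY 0.7247 | tΔX 3.8637 tΔY 1.0353
    t=0.7247 [y] (2,3)
    t=1.7600 [y] (2,4)
    t=2.2409 [x] (1,4) — stop
  → r_1 = 2.2409
beam 2: φ=90°, α=195°
  cosα=-0.9659 sinα=-0.2588 | (2,2) | tMaxX 0.6005 tMaxY 1.1591 | tΔX 1.0353 tΔY 3.8637
    t=0.6005 [x] (1,2)
    t=1.1591 [y] (1,1)
    t=1.6357 [x] (0,1) — stop
  → r_2 = 1.6357
beam 3: φ=180°, α=285°
  cosα=0.2588 sinα=-0.9659 | (2,2) | tMaxX 1.6228 tMaxY 0.3106 | tΔX 3.8637 tΔY 1.0353
    t=0.3106 [y] (2,1)
    t=1.3459 [y] (2,0) — stop
  → r_3 = 1.3459
beam 4: φ=270°, α=15°
  cosα=0.9659 sinα=0.2588 | (2,2) | tMaxX 0.4348 tMaxY 2.7046 | tΔX 1.0353 tΔY 3.8637
    t=0.4348 [x] (3,2)
    t=1.4701 [x] (4,2)
    t=2.5054 [x] (5,2)
    t=2.7046 [y] (5,3) — stop
  → r_4 = 2.7046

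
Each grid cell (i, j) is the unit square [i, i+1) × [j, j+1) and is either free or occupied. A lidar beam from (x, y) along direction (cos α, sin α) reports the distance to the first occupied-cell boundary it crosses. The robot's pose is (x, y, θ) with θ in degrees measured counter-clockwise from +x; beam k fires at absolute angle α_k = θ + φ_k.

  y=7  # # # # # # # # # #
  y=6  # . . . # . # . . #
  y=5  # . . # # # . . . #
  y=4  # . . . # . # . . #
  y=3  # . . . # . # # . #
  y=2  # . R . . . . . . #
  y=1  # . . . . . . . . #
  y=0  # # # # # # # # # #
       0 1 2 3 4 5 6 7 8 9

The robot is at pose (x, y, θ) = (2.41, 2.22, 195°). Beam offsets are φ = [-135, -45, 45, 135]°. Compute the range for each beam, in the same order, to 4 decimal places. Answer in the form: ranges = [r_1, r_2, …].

ranges = [3.1800, 1.6281, 1.4087, 2.4400]

beam 1: φ=-135°, α=60°
  cosα=0.5000 sinα=0.8660 | (2,2) | tMaxX 1.1800 tMaxY 0.9007 | tΔX 2.0000 tΔY 1.1547
    t=0.9007 [y] (2,3)
    t=1.1800 [x] (3,3)
    t=2.0554 [y] (3,4)
    t=3.1800 [x] (4,4) — stop
  → r_1 = 3.1800
beam 2: φ=-45°, α=150°
  cosα=-0.8660 sinα=0.5000 | (2,2) | tMaxX 0.4734 tMaxY 1.5600 | tΔX 1.1547 tΔY 2.0000
    t=0.4734 [x] (1,2)
    t=1.5600 [y] (1,3)
    t=1.6281 [x] (0,3) — stop
  → r_2 = 1.6281
beam 3: φ=45°, α=240°
  cosα=-0.5000 sinα=-0.8660 | (2,2) | tMaxX 0.8200 tMaxY 0.2540 | tΔX 2.0000 tΔY 1.1547
    t=0.2540 [y] (2,1)
    t=0.8200 [x] (1,1)
    t=1.4087 [y] (1,0) — stop
  → r_3 = 1.4087
beam 4: φ=135°, α=330°
  cosα=0.8660 sinα=-0.5000 | (2,2) | tMaxX 0.6813 tMaxY 0.4400 | tΔX 1.1547 tΔY 2.0000
    t=0.4400 [y] (2,1)
    t=0.6813 [x] (3,1)
    t=1.8360 [x] (4,1)
    t=2.4400 [y] (4,0) — stop
  → r_4 = 2.4400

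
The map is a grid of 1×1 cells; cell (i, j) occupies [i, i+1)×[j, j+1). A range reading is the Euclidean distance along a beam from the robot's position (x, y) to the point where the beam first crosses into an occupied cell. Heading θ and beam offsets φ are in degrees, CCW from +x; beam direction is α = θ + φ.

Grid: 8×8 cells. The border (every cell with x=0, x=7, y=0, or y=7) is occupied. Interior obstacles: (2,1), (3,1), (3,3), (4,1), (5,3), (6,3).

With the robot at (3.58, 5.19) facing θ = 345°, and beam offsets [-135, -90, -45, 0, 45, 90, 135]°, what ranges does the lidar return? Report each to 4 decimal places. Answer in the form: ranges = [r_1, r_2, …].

ranges = [2.9791, 1.2320, 4.8382, 3.5406, 3.6200, 1.8738, 2.0900]

beam 1: φ=-135°, α=210°
  direction (-0.8660, -0.5000); cell (3,5); t to first gridline: x 0.6697, y 0.3800 (then +1.1547 / +2.0000)
    (3,4) via y @ 0.3800
    (2,4) via x @ 0.6697
    (1,4) via x @ 1.8244
    (1,3) via y @ 2.3800
    (0,3) via x @ 2.9791  # hit
  → r_1 = 2.9791
beam 2: φ=-90°, α=255°
  direction (-0.2588, -0.9659); cell (3,5); t to first gridline: x 2.2409, y 0.1967 (then +3.8637 / +1.0353)
    (3,4) via y @ 0.1967
    (3,3) via y @ 1.2320  # hit
  → r_2 = 1.2320
beam 3: φ=-45°, α=300°
  direction (0.5000, -0.8660); cell (3,5); t to first gridline: x 0.8400, y 0.2194 (then +2.0000 / +1.1547)
    (3,4) via y @ 0.2194
    (4,4) via x @ 0.8400
    (4,3) via y @ 1.3741
    (4,2) via y @ 2.5288
    (5,2) via x @ 2.8400
    (5,1) via y @ 3.6835
    (5,0) via y @ 4.8382  # hit
  → r_3 = 4.8382
beam 4: φ=0°, α=345°
  direction (0.9659, -0.2588); cell (3,5); t to first gridline: x 0.4348, y 0.7341 (then +1.0353 / +3.8637)
    (4,5) via x @ 0.4348
    (4,4) via y @ 0.7341
    (5,4) via x @ 1.4701
    (6,4) via x @ 2.5054
    (7,4) via x @ 3.5406  # hit
  → r_4 = 3.5406
beam 5: φ=45°, α=30°
  direction (0.8660, 0.5000); cell (3,5); t to first gridline: x 0.4850, y 1.6200 (then +1.1547 / +2.0000)
    (4,5) via x @ 0.4850
    (4,6) via y @ 1.6200
    (5,6) via x @ 1.6397
    (6,6) via x @ 2.7944
    (6,7) via y @ 3.6200  # hit
  → r_5 = 3.6200
beam 6: φ=90°, α=75°
  direction (0.2588, 0.9659); cell (3,5); t to first gridline: x 1.6228, y 0.8386 (then +3.8637 / +1.0353)
    (3,6) via y @ 0.8386
    (4,6) via x @ 1.6228
    (4,7) via y @ 1.8738  # hit
  → r_6 = 1.8738
beam 7: φ=135°, α=120°
  direction (-0.5000, 0.8660); cell (3,5); t to first gridline: x 1.1600, y 0.9353 (then +2.0000 / +1.1547)
    (3,6) via y @ 0.9353
    (2,6) via x @ 1.1600
    (2,7) via y @ 2.0900  # hit
  → r_7 = 2.0900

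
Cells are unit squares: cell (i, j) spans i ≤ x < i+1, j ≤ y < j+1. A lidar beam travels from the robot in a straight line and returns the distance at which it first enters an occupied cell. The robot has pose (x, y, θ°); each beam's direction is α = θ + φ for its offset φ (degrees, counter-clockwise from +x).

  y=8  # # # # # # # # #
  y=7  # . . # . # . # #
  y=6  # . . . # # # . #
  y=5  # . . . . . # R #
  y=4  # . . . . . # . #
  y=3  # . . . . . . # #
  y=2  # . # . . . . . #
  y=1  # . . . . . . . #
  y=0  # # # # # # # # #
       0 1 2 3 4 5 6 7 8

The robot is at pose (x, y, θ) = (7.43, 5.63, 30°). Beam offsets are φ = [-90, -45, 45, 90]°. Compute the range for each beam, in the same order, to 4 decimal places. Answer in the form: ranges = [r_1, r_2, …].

ranges = [1.1400, 0.5901, 1.4183, 0.8600]

beam 1: φ=-90°, α=300°
  cosα=0.5000 sinα=-0.8660 | (7,5) | tMaxX 1.1400 tMaxY 0.7275 | tΔX 2.0000 tΔY 1.1547
    t=0.7275 [y] (7,4)
    t=1.1400 [x] (8,4) — stop
  → r_1 = 1.1400
beam 2: φ=-45°, α=345°
  cosα=0.9659 sinα=-0.2588 | (7,5) | tMaxX 0.5901 tMaxY 2.4341 | tΔX 1.0353 tΔY 3.8637
    t=0.5901 [x] (8,5) — stop
  → r_2 = 0.5901
beam 3: φ=45°, α=75°
  cosα=0.2588 sinα=0.9659 | (7,5) | tMaxX 2.2023 tMaxY 0.3831 | tΔX 3.8637 tΔY 1.0353
    t=0.3831 [y] (7,6)
    t=1.4183 [y] (7,7) — stop
  → r_3 = 1.4183
beam 4: φ=90°, α=120°
  cosα=-0.5000 sinα=0.8660 | (7,5) | tMaxX 0.8600 tMaxY 0.4272 | tΔX 2.0000 tΔY 1.1547
    t=0.4272 [y] (7,6)
    t=0.8600 [x] (6,6) — stop
  → r_4 = 0.8600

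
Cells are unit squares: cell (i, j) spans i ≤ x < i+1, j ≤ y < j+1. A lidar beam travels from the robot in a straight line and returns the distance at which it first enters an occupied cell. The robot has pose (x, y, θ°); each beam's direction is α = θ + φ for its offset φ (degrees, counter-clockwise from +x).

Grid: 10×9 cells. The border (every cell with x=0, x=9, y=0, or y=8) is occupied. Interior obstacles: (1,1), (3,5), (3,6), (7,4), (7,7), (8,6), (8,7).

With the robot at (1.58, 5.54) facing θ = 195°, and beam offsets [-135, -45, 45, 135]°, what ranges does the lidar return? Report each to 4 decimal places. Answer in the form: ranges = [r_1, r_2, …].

beam 1: φ=-135°, α=60°
  d=(0.5000,0.8660)  start (1,5)  tX=0.8400 tY=0.5312  stride 1/|dx|=2.0000 1/|dy|=1.1547
    cross y-line → (1,6), t=0.5312
    cross x-line → (2,6), t=0.8400
    cross y-line → (2,7), t=1.6859
    cross x-line → (3,7), t=2.8400
    cross y-line → (3,8), t=2.8406 (wall)
  → r_1 = 2.8406
beam 2: φ=-45°, α=150°
  d=(-0.8660,0.5000)  start (1,5)  tX=0.6697 tY=0.9200  stride 1/|dx|=1.1547 1/|dy|=2.0000
    cross x-line → (0,5), t=0.6697 (wall)
  → r_2 = 0.6697
beam 3: φ=45°, α=240°
  d=(-0.5000,-0.8660)  start (1,5)  tX=1.1600 tY=0.6235  stride 1/|dx|=2.0000 1/|dy|=1.1547
    cross y-line → (1,4), t=0.6235
    cross x-line → (0,4), t=1.1600 (wall)
  → r_3 = 1.1600
beam 4: φ=135°, α=330°
  d=(0.8660,-0.5000)  start (1,5)  tX=0.4850 tY=1.0800  stride 1/|dx|=1.1547 1/|dy|=2.0000
    cross x-line → (2,5), t=0.4850
    cross y-line → (2,4), t=1.0800
    cross x-line → (3,4), t=1.6397
    cross x-line → (4,4), t=2.7944
    cross y-line → (4,3), t=3.0800
    cross x-line → (5,3), t=3.9491
    cross y-line → (5,2), t=5.0800
    cross x-line → (6,2), t=5.1038
    cross x-line → (7,2), t=6.2585
    cross y-line → (7,1), t=7.0800
    cross x-line → (8,1), t=7.4132
    cross x-line → (9,1), t=8.5679 (wall)
  → r_4 = 8.5679

ranges = [2.8406, 0.6697, 1.1600, 8.5679]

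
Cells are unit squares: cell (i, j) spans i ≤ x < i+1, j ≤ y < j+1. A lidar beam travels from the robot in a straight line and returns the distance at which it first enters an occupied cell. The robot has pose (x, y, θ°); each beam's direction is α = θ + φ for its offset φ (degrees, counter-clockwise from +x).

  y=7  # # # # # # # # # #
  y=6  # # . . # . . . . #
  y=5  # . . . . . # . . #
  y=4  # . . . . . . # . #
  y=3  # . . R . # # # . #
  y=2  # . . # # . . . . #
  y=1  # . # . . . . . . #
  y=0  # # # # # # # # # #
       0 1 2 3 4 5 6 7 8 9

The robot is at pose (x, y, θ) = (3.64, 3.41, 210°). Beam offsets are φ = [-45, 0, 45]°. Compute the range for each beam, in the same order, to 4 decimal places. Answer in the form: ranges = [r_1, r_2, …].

beam 1: φ=-45°, α=165°
  direction (-0.9659, 0.2588); cell (3,3); t to first gridline: x 0.6626, y 2.2796 (then +1.0353 / +3.8637)
    (2,3) via x @ 0.6626
    (1,3) via x @ 1.6979
    (1,4) via y @ 2.2796
    (0,4) via x @ 2.7331  # hit
  → r_1 = 2.7331
beam 2: φ=0°, α=210°
  direction (-0.8660, -0.5000); cell (3,3); t to first gridline: x 0.7390, y 0.8200 (then +1.1547 / +2.0000)
    (2,3) via x @ 0.7390
    (2,2) via y @ 0.8200
    (1,2) via x @ 1.8937
    (1,1) via y @ 2.8200
    (0,1) via x @ 3.0484  # hit
  → r_2 = 3.0484
beam 3: φ=45°, α=255°
  direction (-0.2588, -0.9659); cell (3,3); t to first gridline: x 2.4728, y 0.4245 (then +3.8637 / +1.0353)
    (3,2) via y @ 0.4245  # hit
  → r_3 = 0.4245

ranges = [2.7331, 3.0484, 0.4245]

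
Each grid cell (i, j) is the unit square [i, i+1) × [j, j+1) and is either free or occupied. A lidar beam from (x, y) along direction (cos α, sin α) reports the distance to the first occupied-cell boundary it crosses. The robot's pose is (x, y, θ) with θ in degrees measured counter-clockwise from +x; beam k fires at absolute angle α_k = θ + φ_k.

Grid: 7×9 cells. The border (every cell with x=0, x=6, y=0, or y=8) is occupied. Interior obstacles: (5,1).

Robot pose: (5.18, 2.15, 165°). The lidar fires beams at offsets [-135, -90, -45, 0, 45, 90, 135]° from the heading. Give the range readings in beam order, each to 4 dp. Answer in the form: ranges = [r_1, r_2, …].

beam 1: φ=-135°, α=30°
  d=(0.8660,0.5000)  start (5,2)  tX=0.9469 tY=1.7000  stride 1/|dx|=1.1547 1/|dy|=2.0000
    cross x-line → (6,2), t=0.9469 (wall)
  → r_1 = 0.9469
beam 2: φ=-90°, α=75°
  d=(0.2588,0.9659)  start (5,2)  tX=3.1682 tY=0.8800  stride 1/|dx|=3.8637 1/|dy|=1.0353
    cross y-line → (5,3), t=0.8800
    cross y-line → (5,4), t=1.9153
    cross y-line → (5,5), t=2.9505
    cross x-line → (6,5), t=3.1682 (wall)
  → r_2 = 3.1682
beam 3: φ=-45°, α=120°
  d=(-0.5000,0.8660)  start (5,2)  tX=0.3600 tY=0.9815  stride 1/|dx|=2.0000 1/|dy|=1.1547
    cross x-line → (4,2), t=0.3600
    cross y-line → (4,3), t=0.9815
    cross y-line → (4,4), t=2.1362
    cross x-line → (3,4), t=2.3600
    cross y-line → (3,5), t=3.2909
    cross x-line → (2,5), t=4.3600
    cross y-line → (2,6), t=4.4456
    cross y-line → (2,7), t=5.6003
    cross x-line → (1,7), t=6.3600
    cross y-line → (1,8), t=6.7550 (wall)
  → r_3 = 6.7550
beam 4: φ=0°, α=165°
  d=(-0.9659,0.2588)  start (5,2)  tX=0.1863 tY=3.2841  stride 1/|dx|=1.0353 1/|dy|=3.8637
    cross x-line → (4,2), t=0.1863
    cross x-line → (3,2), t=1.2216
    cross x-line → (2,2), t=2.2569
    cross y-line → (2,3), t=3.2841
    cross x-line → (1,3), t=3.2922
    cross x-line → (0,3), t=4.3275 (wall)
  → r_4 = 4.3275
beam 5: φ=45°, α=210°
  d=(-0.8660,-0.5000)  start (5,2)  tX=0.2078 tY=0.3000  stride 1/|dx|=1.1547 1/|dy|=2.0000
    cross x-line → (4,2), t=0.2078
    cross y-line → (4,1), t=0.3000
    cross x-line → (3,1), t=1.3625
    cross y-line → (3,0), t=2.3000 (wall)
  → r_5 = 2.3000
beam 6: φ=90°, α=255°
  d=(-0.2588,-0.9659)  start (5,2)  tX=0.6955 tY=0.1553  stride 1/|dx|=3.8637 1/|dy|=1.0353
    cross y-line → (5,1), t=0.1553 (wall)
  → r_6 = 0.1553
beam 7: φ=135°, α=300°
  d=(0.5000,-0.8660)  start (5,2)  tX=1.6400 tY=0.1732  stride 1/|dx|=2.0000 1/|dy|=1.1547
    cross y-line → (5,1), t=0.1732 (wall)
  → r_7 = 0.1732

ranges = [0.9469, 3.1682, 6.7550, 4.3275, 2.3000, 0.1553, 0.1732]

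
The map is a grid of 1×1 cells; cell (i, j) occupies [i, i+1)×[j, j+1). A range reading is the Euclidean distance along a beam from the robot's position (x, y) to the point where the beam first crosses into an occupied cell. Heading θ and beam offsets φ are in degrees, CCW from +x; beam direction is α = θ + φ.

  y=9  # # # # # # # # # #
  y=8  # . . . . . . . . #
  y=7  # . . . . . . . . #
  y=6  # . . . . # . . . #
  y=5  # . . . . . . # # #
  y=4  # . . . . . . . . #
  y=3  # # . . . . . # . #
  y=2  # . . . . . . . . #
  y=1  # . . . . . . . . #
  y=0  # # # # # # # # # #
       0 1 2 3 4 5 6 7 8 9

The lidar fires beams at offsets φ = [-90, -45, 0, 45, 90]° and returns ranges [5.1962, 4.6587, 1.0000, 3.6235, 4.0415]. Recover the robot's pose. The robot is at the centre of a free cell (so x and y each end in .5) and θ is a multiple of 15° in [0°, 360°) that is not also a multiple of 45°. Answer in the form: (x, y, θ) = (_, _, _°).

Candidates: 59 free-cell centres × 16 headings = 944 poses. Raycast each; keep the one whose scan matches to 4 dp.
  (8.5, 1.5, 120°): beam 1 = 0.5774 ≠ 5.1962 ✗
  (5.5, 5.5, 285°): beam 1 = 4.6587 ≠ 5.1962 ✗
  (4.5, 8.5, 105°): beam 1 = 1.9319 ≠ 5.1962 ✗
  …
  (4.5, 5.5, 30°): r_1=5.1962, r_2=4.6587, r_3=1.0000, r_4=3.6235, r_5=4.0415 — all match ✓
Only this pose fits every beam.

(x, y, θ) = (4.5, 5.5, 30°)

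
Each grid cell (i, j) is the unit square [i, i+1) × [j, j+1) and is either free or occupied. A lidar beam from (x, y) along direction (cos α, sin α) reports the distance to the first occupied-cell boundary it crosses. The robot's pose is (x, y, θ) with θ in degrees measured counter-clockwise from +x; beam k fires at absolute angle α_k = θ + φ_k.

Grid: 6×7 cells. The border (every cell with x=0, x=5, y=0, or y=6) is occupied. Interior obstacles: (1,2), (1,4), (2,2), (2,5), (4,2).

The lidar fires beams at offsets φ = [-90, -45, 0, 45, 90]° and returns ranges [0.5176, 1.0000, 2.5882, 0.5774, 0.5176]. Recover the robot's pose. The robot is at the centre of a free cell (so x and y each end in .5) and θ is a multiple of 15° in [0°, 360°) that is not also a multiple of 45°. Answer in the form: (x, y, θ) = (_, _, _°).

(x, y, θ) = (1.5, 1.5, 15°)

The pose lattice has 15·16 = 240 candidates. Test each by forward raycasting.
  (3.5, 1.5, 210°): beam 1 = 1.0000 ≠ 0.5176 ✗
  (2.5, 1.5, 195°): beam 3 = 1.5529 ≠ 2.5882 ✗
  (4.5, 4.5, 240°): beam 1 = 1.7321 ≠ 0.5176 ✗
  (3.5, 3.5, 105°): beam 1 = 1.5529 ≠ 0.5176 ✗
  …
  (1.5, 1.5, 15°): r_1=0.5176, r_2=1.0000, r_3=2.5882, r_4=0.5774, r_5=0.5176 — all match ✓
Unique over the lattice → pose = (1.5, 1.5, 15°).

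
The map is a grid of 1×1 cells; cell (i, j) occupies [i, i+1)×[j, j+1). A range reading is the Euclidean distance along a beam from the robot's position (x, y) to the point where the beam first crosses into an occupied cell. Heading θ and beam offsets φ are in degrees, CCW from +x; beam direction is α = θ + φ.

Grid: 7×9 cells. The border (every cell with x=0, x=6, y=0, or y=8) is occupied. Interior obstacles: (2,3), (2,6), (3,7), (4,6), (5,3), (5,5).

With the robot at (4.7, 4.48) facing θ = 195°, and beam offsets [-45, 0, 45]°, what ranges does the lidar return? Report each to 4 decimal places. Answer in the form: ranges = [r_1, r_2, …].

beam 1: φ=-45°, α=150°
  dir = (cos 150°, sin 150°) = (-0.8660, 0.5000); from cell (4,4)
  next x-line at t=0.8083, next y-line at t=1.0400; Δt_x=1.1547, Δt_y=2.0000
    x: enter (3,4) at t=0.8083
    y: enter (3,5) at t=1.0400
    x: enter (2,5) at t=1.9630
    y: enter (2,6) at t=3.0400 ← occupied
  → r_1 = 3.0400
beam 2: φ=0°, α=195°
  dir = (cos 195°, sin 195°) = (-0.9659, -0.2588); from cell (4,4)
  next x-line at t=0.7247, next y-line at t=1.8546; Δt_x=1.0353, Δt_y=3.8637
    x: enter (3,4) at t=0.7247
    x: enter (2,4) at t=1.7600
    y: enter (2,3) at t=1.8546 ← occupied
  → r_2 = 1.8546
beam 3: φ=45°, α=240°
  dir = (cos 240°, sin 240°) = (-0.5000, -0.8660); from cell (4,4)
  next x-line at t=1.4000, next y-line at t=0.5543; Δt_x=2.0000, Δt_y=1.1547
    y: enter (4,3) at t=0.5543
    x: enter (3,3) at t=1.4000
    y: enter (3,2) at t=1.7090
    y: enter (3,1) at t=2.8637
    x: enter (2,1) at t=3.4000
    y: enter (2,0) at t=4.0184 ← occupied
  → r_3 = 4.0184

ranges = [3.0400, 1.8546, 4.0184]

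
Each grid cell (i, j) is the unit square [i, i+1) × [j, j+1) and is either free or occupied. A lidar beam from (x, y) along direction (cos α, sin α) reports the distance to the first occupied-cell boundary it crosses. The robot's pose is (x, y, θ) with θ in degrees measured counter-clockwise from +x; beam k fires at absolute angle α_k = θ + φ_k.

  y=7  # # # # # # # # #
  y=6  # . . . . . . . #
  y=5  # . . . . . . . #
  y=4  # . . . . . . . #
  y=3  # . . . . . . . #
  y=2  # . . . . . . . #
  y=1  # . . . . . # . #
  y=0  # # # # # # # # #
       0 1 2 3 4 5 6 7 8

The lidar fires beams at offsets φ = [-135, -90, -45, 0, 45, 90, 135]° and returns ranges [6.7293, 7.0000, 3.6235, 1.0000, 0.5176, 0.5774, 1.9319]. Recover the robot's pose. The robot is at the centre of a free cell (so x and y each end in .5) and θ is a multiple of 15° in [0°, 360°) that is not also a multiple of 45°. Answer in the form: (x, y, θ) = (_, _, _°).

Enumerate (i+0.5, j+0.5, θ) over the 41 free cells and 16 admissible headings. For each, cast all 7 beams and compare to the given ranges.
  (6.5, 5.5, 330°): beam 1 = 5.6940 ≠ 6.7293 ✗
  (7.5, 5.5, 195°): beam 1 = 1.0000 ≠ 6.7293 ✗
  (6.5, 5.5, 300°): beam 1 = 5.6940 ≠ 6.7293 ✗
  (3.5, 5.5, 300°): beam 1 = 2.5882 ≠ 6.7293 ✗
  …
  (1.5, 3.5, 120°): r_1=6.7293, r_2=7.0000, r_3=3.6235, r_4=1.0000, r_5=0.5176, r_6=0.5774, r_7=1.9319 — all match ✓
Unique over the lattice → pose = (1.5, 3.5, 120°).

(x, y, θ) = (1.5, 3.5, 120°)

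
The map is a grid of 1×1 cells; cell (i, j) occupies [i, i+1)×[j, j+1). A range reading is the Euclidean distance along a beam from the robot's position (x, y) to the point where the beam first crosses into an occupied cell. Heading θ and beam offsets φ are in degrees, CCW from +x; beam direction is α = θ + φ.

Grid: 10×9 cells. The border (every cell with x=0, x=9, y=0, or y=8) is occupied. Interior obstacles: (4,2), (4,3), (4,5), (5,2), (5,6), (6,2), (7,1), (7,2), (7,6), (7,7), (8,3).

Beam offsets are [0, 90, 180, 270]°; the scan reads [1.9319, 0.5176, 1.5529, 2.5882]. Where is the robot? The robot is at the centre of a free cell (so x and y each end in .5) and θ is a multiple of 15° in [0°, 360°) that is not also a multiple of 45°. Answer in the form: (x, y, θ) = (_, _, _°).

(x, y, θ) = (1.5, 2.5, 105°)

The pose lattice has 45·16 = 720 candidates. Test each by forward raycasting.
  (6.5, 6.5, 150°): beam 1 = 0.5774 ≠ 1.9319 ✗
  (1.5, 1.5, 345°): beam 2 = 6.7293 ≠ 0.5176 ✗
  (3.5, 6.5, 30°): beam 1 = 3.0000 ≠ 1.9319 ✗
  (7.5, 4.5, 255°): beam 1 = 1.5529 ≠ 1.9319 ✗
  …
  (1.5, 2.5, 105°): r_1=1.9319, r_2=0.5176, r_3=1.5529, r_4=2.5882 — all match ✓
Only this pose fits every beam.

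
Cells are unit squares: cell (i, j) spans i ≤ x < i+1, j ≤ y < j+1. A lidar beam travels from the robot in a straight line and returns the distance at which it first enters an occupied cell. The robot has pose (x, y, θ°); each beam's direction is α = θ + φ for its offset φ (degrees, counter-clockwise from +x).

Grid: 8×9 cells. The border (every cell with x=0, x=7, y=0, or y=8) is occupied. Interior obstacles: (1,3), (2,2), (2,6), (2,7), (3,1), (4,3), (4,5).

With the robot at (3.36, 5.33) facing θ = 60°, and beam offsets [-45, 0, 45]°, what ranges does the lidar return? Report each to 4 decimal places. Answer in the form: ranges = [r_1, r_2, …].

beam 1: φ=-45°, α=15°
  cosα=0.9659 sinα=0.2588 | (3,5) | tMaxX 0.6626 tMaxY 2.5887 | tΔX 1.0353 tΔY 3.8637
    t=0.6626 [x] (4,5) — stop
  → r_1 = 0.6626
beam 2: φ=0°, α=60°
  cosα=0.5000 sinα=0.8660 | (3,5) | tMaxX 1.2800 tMaxY 0.7736 | tΔX 2.0000 tΔY 1.1547
    t=0.7736 [y] (3,6)
    t=1.2800 [x] (4,6)
    t=1.9283 [y] (4,7)
    t=3.0831 [y] (4,8) — stop
  → r_2 = 3.0831
beam 3: φ=45°, α=105°
  cosα=-0.2588 sinα=0.9659 | (3,5) | tMaxX 1.3909 tMaxY 0.6936 | tΔX 3.8637 tΔY 1.0353
    t=0.6936 [y] (3,6)
    t=1.3909 [x] (2,6) — stop
  → r_3 = 1.3909

ranges = [0.6626, 3.0831, 1.3909]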